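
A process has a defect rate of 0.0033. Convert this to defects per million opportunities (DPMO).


DPMO = defect_rate * 1000000 = 0.0033 * 1000000

3300


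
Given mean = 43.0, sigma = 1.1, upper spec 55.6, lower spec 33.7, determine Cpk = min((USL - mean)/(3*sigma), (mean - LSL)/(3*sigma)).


Cpu = (55.6 - 43.0) / (3 * 1.1) = 3.82
Cpl = (43.0 - 33.7) / (3 * 1.1) = 2.82
Cpk = min(3.82, 2.82) = 2.82

2.82


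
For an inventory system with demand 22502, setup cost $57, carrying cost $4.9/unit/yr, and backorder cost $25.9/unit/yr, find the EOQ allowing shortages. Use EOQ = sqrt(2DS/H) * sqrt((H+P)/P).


Formula: EOQ* = sqrt(2DS/H) * sqrt((H+P)/P)
Base EOQ = sqrt(2*22502*57/4.9) = 723.54 units
Correction = sqrt((4.9+25.9)/25.9) = 1.0905
EOQ* = 723.54 * 1.0905 = 789.0 units

789.0 units


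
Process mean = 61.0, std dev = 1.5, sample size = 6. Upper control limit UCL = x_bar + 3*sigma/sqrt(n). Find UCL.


UCL = 61.0 + 3 * 1.5 / sqrt(6)

62.84


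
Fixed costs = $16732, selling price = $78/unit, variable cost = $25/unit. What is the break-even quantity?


Formula: BEQ = Fixed Costs / (Price - Variable Cost)
Contribution margin = $78 - $25 = $53/unit
BEQ = ceil($16732 / $53/unit) = ceil(315.7) = 316 units

316 units


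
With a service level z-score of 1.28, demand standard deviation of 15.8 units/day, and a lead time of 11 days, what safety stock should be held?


Formula: SS = z * sigma_d * sqrt(LT)
sqrt(LT) = sqrt(11) = 3.3166
SS = 1.28 * 15.8 * 3.3166
SS = 67.1 units

67.1 units


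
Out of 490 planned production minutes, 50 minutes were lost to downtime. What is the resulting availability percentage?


Formula: Availability = (Planned Time - Downtime) / Planned Time * 100
Uptime = 490 - 50 = 440 min
Availability = 440 / 490 * 100 = 89.8%

89.8%


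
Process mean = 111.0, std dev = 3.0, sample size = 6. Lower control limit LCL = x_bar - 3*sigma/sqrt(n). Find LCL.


LCL = 111.0 - 3 * 3.0 / sqrt(6)

107.33


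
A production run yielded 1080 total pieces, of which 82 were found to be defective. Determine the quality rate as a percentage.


Formula: Quality Rate = Good Pieces / Total Pieces * 100
Good pieces = 1080 - 82 = 998
QR = 998 / 1080 * 100 = 92.4%

92.4%


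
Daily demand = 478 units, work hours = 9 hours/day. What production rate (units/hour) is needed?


Formula: Production Rate = Daily Demand / Available Hours
Rate = 478 units/day / 9 hours/day
Rate = 53.1 units/hour

53.1 units/hour


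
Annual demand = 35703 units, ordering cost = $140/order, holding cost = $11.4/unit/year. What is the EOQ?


Formula: EOQ = sqrt(2 * D * S / H)
Numerator: 2 * 35703 * 140 = 9996840
2DS/H = 9996840 / 11.4 = 876915.8
EOQ = sqrt(876915.8) = 936.4 units

936.4 units


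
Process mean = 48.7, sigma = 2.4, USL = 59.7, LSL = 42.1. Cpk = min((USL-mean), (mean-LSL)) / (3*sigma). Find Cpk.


Cpu = (59.7 - 48.7) / (3 * 2.4) = 1.53
Cpl = (48.7 - 42.1) / (3 * 2.4) = 0.92
Cpk = min(1.53, 0.92) = 0.92

0.92


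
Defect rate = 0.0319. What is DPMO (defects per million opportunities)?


DPMO = defect_rate * 1000000 = 0.0319 * 1000000

31900


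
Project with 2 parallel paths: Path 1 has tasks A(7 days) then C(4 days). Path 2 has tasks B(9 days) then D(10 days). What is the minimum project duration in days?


Path 1 = 7 + 4 = 11 days
Path 2 = 9 + 10 = 19 days
Duration = max(11, 19) = 19 days

19 days


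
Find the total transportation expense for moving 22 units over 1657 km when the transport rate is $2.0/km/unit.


TC = dist * cost * units = 1657 * 2.0 * 22 = $72908.00

$72908.00


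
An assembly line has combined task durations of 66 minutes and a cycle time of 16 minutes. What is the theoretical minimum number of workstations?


Formula: N_min = ceil(Sum of Task Times / Cycle Time)
N_min = ceil(66 min / 16 min) = ceil(4.125)
N_min = 5 stations

5


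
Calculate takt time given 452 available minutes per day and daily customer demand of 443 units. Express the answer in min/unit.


Formula: Takt Time = Available Production Time / Customer Demand
Takt = 452 min/day / 443 units/day
Takt = 1.02 min/unit

1.02 min/unit


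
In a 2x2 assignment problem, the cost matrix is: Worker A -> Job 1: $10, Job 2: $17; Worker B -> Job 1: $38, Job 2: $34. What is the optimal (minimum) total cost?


Option 1: A->1 + B->2 = $10 + $34 = $44
Option 2: A->2 + B->1 = $17 + $38 = $55
Min cost = min($44, $55) = $44

$44


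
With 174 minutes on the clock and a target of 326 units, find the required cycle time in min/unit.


Formula: CT = Available Time / Number of Units
CT = 174 min / 326 units
CT = 0.53 min/unit

0.53 min/unit


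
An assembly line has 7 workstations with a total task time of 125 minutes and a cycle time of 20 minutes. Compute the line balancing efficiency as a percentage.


Formula: Efficiency = Sum of Task Times / (N_stations * CT) * 100
Total station capacity = 7 stations * 20 min = 140 min
Efficiency = 125 / 140 * 100 = 89.3%

89.3%


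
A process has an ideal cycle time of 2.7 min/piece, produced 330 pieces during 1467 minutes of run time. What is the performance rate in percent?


Formula: Performance = (Ideal CT * Total Count) / Run Time * 100
Ideal output time = 2.7 * 330 = 891.0 min
Performance = 891.0 / 1467 * 100 = 60.7%

60.7%


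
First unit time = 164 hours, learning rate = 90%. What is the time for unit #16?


Formula: T_n = T_1 * (learning_rate)^(log2(n)) where learning_rate = rate/100
Doublings = log2(16) = 4
T_n = 164 * 0.9^4
T_n = 164 * 0.6561 = 107.6 hours

107.6 hours


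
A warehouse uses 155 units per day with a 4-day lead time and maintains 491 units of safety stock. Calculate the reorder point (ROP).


Formula: ROP = (Daily Demand * Lead Time) + Safety Stock
Demand during lead time = 155 * 4 = 620 units
ROP = 620 + 491 = 1111 units

1111 units


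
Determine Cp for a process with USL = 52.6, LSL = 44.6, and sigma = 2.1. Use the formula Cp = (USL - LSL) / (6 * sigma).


Cp = (52.6 - 44.6) / (6 * 2.1)

0.63


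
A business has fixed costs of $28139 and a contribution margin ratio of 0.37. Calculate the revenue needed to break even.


Formula: BER = Fixed Costs / Contribution Margin Ratio
BER = $28139 / 0.37
BER = $76051.35 (to the nearest cent)

$76051.35


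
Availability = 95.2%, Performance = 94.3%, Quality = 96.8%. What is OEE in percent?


Formula: OEE = Availability * Performance * Quality / 10000
A * P = 95.2% * 94.3% / 100 = 89.77%
OEE = 89.77% * 96.8% / 100 = 86.9%

86.9%


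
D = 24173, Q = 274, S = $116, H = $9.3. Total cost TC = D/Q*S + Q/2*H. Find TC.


TC = 24173/274 * 116 + 274/2 * 9.3

$11507.92


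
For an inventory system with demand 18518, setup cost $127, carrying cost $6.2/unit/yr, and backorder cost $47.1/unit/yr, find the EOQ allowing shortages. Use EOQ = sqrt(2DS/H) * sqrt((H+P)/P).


Formula: EOQ* = sqrt(2DS/H) * sqrt((H+P)/P)
Base EOQ = sqrt(2*18518*127/6.2) = 871.0 units
Correction = sqrt((6.2+47.1)/47.1) = 1.06378
EOQ* = 871.0 * 1.06378 = 926.6 units

926.6 units


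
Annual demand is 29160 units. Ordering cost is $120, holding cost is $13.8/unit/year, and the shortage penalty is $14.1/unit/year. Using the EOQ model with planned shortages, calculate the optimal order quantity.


Formula: EOQ* = sqrt(2DS/H) * sqrt((H+P)/P)
Base EOQ = sqrt(2*29160*120/13.8) = 712.13 units
Correction = sqrt((13.8+14.1)/14.1) = 1.40667
EOQ* = 712.13 * 1.40667 = 1001.7 units

1001.7 units


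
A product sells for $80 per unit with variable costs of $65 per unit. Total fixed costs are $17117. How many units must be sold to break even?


Formula: BEQ = Fixed Costs / (Price - Variable Cost)
Contribution margin = $80 - $65 = $15/unit
BEQ = ceil($17117 / $15/unit) = ceil(1141.13) = 1142 units

1142 units


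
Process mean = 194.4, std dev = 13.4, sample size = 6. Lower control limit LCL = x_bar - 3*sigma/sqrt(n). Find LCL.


LCL = 194.4 - 3 * 13.4 / sqrt(6)

177.99


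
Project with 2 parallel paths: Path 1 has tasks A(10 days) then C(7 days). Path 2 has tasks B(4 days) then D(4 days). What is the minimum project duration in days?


Path 1 = 10 + 7 = 17 days
Path 2 = 4 + 4 = 8 days
Duration = max(17, 8) = 17 days

17 days


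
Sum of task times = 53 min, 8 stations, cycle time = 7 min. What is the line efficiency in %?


Formula: Efficiency = Sum of Task Times / (N_stations * CT) * 100
Total station capacity = 8 stations * 7 min = 56 min
Efficiency = 53 / 56 * 100 = 94.6%

94.6%


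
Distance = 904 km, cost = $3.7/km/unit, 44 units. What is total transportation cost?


TC = dist * cost * units = 904 * 3.7 * 44 = $147171.20

$147171.20


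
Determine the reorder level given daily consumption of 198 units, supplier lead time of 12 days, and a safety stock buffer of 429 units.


Formula: ROP = (Daily Demand * Lead Time) + Safety Stock
Demand during lead time = 198 * 12 = 2376 units
ROP = 2376 + 429 = 2805 units

2805 units


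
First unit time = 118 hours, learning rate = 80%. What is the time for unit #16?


Formula: T_n = T_1 * (learning_rate)^(log2(n)) where learning_rate = rate/100
Doublings = log2(16) = 4
T_n = 118 * 0.8^4
T_n = 118 * 0.4096 = 48.3 hours

48.3 hours


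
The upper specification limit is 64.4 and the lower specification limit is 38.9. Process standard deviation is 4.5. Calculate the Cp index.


Cp = (64.4 - 38.9) / (6 * 4.5)

0.94


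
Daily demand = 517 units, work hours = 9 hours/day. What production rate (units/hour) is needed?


Formula: Production Rate = Daily Demand / Available Hours
Rate = 517 units/day / 9 hours/day
Rate = 57.4 units/hour

57.4 units/hour


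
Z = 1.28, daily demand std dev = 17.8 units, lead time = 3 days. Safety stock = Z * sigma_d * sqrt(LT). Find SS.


Formula: SS = z * sigma_d * sqrt(LT)
sqrt(LT) = sqrt(3) = 1.7321
SS = 1.28 * 17.8 * 1.7321
SS = 39.5 units

39.5 units


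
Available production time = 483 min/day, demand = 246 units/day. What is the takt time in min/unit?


Formula: Takt Time = Available Production Time / Customer Demand
Takt = 483 min/day / 246 units/day
Takt = 1.96 min/unit

1.96 min/unit


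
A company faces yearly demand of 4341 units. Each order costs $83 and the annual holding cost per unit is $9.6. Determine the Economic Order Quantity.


Formula: EOQ = sqrt(2 * D * S / H)
Numerator: 2 * 4341 * 83 = 720606
2DS/H = 720606 / 9.6 = 75063.1
EOQ = sqrt(75063.1) = 274.0 units

274.0 units


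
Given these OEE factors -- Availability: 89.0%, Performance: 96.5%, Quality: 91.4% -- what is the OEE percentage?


Formula: OEE = Availability * Performance * Quality / 10000
A * P = 89.0% * 96.5% / 100 = 85.89%
OEE = 85.89% * 91.4% / 100 = 78.5%

78.5%


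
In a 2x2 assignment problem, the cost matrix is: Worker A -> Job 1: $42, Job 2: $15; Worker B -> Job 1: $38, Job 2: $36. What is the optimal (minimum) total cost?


Option 1: A->1 + B->2 = $42 + $36 = $78
Option 2: A->2 + B->1 = $15 + $38 = $53
Min cost = min($78, $53) = $53

$53


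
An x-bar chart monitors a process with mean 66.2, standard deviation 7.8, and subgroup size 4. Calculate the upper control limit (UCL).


UCL = 66.2 + 3 * 7.8 / sqrt(4)

77.9


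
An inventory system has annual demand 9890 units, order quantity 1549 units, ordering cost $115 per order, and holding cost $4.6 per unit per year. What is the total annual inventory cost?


TC = 9890/1549 * 115 + 1549/2 * 4.6

$4296.95


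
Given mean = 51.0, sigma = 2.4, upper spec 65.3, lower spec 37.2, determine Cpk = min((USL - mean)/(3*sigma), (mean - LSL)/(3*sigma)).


Cpu = (65.3 - 51.0) / (3 * 2.4) = 1.99
Cpl = (51.0 - 37.2) / (3 * 2.4) = 1.92
Cpk = min(1.99, 1.92) = 1.92

1.92


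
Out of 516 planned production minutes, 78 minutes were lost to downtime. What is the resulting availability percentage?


Formula: Availability = (Planned Time - Downtime) / Planned Time * 100
Uptime = 516 - 78 = 438 min
Availability = 438 / 516 * 100 = 84.9%

84.9%


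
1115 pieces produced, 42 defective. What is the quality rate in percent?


Formula: Quality Rate = Good Pieces / Total Pieces * 100
Good pieces = 1115 - 42 = 1073
QR = 1073 / 1115 * 100 = 96.2%

96.2%


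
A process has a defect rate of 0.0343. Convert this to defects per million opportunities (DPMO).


DPMO = defect_rate * 1000000 = 0.0343 * 1000000

34300


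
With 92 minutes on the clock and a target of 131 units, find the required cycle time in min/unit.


Formula: CT = Available Time / Number of Units
CT = 92 min / 131 units
CT = 0.7 min/unit

0.7 min/unit


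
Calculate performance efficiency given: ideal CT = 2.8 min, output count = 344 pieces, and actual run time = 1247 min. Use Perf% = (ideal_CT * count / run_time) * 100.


Formula: Performance = (Ideal CT * Total Count) / Run Time * 100
Ideal output time = 2.8 * 344 = 963.2 min
Performance = 963.2 / 1247 * 100 = 77.2%

77.2%


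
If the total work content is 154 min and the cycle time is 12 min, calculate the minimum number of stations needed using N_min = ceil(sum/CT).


Formula: N_min = ceil(Sum of Task Times / Cycle Time)
N_min = ceil(154 min / 12 min) = ceil(12.8333)
N_min = 13 stations

13


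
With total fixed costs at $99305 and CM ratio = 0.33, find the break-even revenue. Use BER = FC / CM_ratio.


Formula: BER = Fixed Costs / Contribution Margin Ratio
BER = $99305 / 0.33
BER = $300924.24 (to the nearest cent)

$300924.24


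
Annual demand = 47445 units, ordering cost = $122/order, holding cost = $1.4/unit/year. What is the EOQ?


Formula: EOQ = sqrt(2 * D * S / H)
Numerator: 2 * 47445 * 122 = 11576580
2DS/H = 11576580 / 1.4 = 8268985.7
EOQ = sqrt(8268985.7) = 2875.6 units

2875.6 units


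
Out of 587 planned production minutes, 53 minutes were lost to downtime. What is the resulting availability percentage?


Formula: Availability = (Planned Time - Downtime) / Planned Time * 100
Uptime = 587 - 53 = 534 min
Availability = 534 / 587 * 100 = 91.0%

91.0%


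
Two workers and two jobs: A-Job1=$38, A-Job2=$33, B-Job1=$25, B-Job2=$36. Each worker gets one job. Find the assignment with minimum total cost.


Option 1: A->1 + B->2 = $38 + $36 = $74
Option 2: A->2 + B->1 = $33 + $25 = $58
Min cost = min($74, $58) = $58

$58


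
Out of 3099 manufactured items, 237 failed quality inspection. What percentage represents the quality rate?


Formula: Quality Rate = Good Pieces / Total Pieces * 100
Good pieces = 3099 - 237 = 2862
QR = 2862 / 3099 * 100 = 92.4%

92.4%


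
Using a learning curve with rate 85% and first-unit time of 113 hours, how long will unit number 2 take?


Formula: T_n = T_1 * (learning_rate)^(log2(n)) where learning_rate = rate/100
Doublings = log2(2) = 1
T_n = 113 * 0.85^1
T_n = 113 * 0.85 = 96.1 hours

96.1 hours


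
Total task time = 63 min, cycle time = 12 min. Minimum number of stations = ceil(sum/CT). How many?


Formula: N_min = ceil(Sum of Task Times / Cycle Time)
N_min = ceil(63 min / 12 min) = ceil(5.25)
N_min = 6 stations

6


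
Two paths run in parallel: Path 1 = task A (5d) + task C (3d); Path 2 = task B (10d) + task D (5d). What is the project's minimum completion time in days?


Path 1 = 5 + 3 = 8 days
Path 2 = 10 + 5 = 15 days
Duration = max(8, 15) = 15 days

15 days


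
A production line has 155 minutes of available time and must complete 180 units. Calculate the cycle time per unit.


Formula: CT = Available Time / Number of Units
CT = 155 min / 180 units
CT = 0.86 min/unit

0.86 min/unit


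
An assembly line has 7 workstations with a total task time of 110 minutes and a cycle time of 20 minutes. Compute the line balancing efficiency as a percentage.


Formula: Efficiency = Sum of Task Times / (N_stations * CT) * 100
Total station capacity = 7 stations * 20 min = 140 min
Efficiency = 110 / 140 * 100 = 78.6%

78.6%


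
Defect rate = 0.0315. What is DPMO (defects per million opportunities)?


DPMO = defect_rate * 1000000 = 0.0315 * 1000000

31500


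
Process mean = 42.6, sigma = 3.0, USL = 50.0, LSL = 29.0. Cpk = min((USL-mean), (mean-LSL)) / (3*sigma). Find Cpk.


Cpu = (50.0 - 42.6) / (3 * 3.0) = 0.82
Cpl = (42.6 - 29.0) / (3 * 3.0) = 1.51
Cpk = min(0.82, 1.51) = 0.82

0.82


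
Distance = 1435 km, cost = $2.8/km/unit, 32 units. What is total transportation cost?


TC = dist * cost * units = 1435 * 2.8 * 32 = $128576.00

$128576.00


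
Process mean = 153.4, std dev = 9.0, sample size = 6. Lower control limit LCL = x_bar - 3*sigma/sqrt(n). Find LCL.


LCL = 153.4 - 3 * 9.0 / sqrt(6)

142.38


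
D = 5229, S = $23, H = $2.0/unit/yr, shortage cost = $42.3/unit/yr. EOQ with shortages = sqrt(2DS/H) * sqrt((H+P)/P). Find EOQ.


Formula: EOQ* = sqrt(2DS/H) * sqrt((H+P)/P)
Base EOQ = sqrt(2*5229*23/2.0) = 346.8 units
Correction = sqrt((2.0+42.3)/42.3) = 1.02337
EOQ* = 346.8 * 1.02337 = 354.9 units

354.9 units


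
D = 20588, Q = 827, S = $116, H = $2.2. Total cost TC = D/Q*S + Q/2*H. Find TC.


TC = 20588/827 * 116 + 827/2 * 2.2

$3797.50


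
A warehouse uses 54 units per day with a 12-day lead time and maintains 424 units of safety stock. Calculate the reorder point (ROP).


Formula: ROP = (Daily Demand * Lead Time) + Safety Stock
Demand during lead time = 54 * 12 = 648 units
ROP = 648 + 424 = 1072 units

1072 units


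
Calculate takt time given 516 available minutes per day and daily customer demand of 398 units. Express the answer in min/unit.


Formula: Takt Time = Available Production Time / Customer Demand
Takt = 516 min/day / 398 units/day
Takt = 1.3 min/unit

1.3 min/unit


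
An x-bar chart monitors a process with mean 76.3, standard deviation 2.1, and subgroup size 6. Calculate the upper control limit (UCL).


UCL = 76.3 + 3 * 2.1 / sqrt(6)

78.87


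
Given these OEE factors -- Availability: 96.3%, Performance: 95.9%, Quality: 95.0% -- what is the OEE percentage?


Formula: OEE = Availability * Performance * Quality / 10000
A * P = 96.3% * 95.9% / 100 = 92.35%
OEE = 92.35% * 95.0% / 100 = 87.7%

87.7%


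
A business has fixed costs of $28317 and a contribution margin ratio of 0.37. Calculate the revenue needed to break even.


Formula: BER = Fixed Costs / Contribution Margin Ratio
BER = $28317 / 0.37
BER = $76532.43 (to the nearest cent)

$76532.43


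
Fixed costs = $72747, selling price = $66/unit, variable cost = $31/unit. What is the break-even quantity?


Formula: BEQ = Fixed Costs / (Price - Variable Cost)
Contribution margin = $66 - $31 = $35/unit
BEQ = ceil($72747 / $35/unit) = ceil(2078.49) = 2079 units

2079 units


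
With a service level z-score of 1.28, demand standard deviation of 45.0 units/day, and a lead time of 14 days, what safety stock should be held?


Formula: SS = z * sigma_d * sqrt(LT)
sqrt(LT) = sqrt(14) = 3.7417
SS = 1.28 * 45.0 * 3.7417
SS = 215.5 units

215.5 units


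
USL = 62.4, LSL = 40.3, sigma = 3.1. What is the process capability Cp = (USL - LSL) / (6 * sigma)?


Cp = (62.4 - 40.3) / (6 * 3.1)

1.19


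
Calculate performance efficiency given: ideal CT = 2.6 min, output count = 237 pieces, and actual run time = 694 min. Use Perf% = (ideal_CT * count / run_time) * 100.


Formula: Performance = (Ideal CT * Total Count) / Run Time * 100
Ideal output time = 2.6 * 237 = 616.2 min
Performance = 616.2 / 694 * 100 = 88.8%

88.8%


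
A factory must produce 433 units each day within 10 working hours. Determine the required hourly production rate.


Formula: Production Rate = Daily Demand / Available Hours
Rate = 433 units/day / 10 hours/day
Rate = 43.3 units/hour

43.3 units/hour


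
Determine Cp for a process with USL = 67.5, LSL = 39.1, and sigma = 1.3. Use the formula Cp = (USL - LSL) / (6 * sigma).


Cp = (67.5 - 39.1) / (6 * 1.3)

3.64


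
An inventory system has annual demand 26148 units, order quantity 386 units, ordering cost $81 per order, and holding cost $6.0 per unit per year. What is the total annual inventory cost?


TC = 26148/386 * 81 + 386/2 * 6.0

$6645.02


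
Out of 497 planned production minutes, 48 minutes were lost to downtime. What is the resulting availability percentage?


Formula: Availability = (Planned Time - Downtime) / Planned Time * 100
Uptime = 497 - 48 = 449 min
Availability = 449 / 497 * 100 = 90.3%

90.3%


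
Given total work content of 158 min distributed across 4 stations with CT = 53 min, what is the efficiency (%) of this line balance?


Formula: Efficiency = Sum of Task Times / (N_stations * CT) * 100
Total station capacity = 4 stations * 53 min = 212 min
Efficiency = 158 / 212 * 100 = 74.5%

74.5%


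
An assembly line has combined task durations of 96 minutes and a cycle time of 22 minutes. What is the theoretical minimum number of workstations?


Formula: N_min = ceil(Sum of Task Times / Cycle Time)
N_min = ceil(96 min / 22 min) = ceil(4.3636)
N_min = 5 stations

5


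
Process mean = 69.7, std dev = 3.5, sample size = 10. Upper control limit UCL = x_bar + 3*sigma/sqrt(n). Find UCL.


UCL = 69.7 + 3 * 3.5 / sqrt(10)

73.02


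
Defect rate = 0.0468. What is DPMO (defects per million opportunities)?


DPMO = defect_rate * 1000000 = 0.0468 * 1000000

46800


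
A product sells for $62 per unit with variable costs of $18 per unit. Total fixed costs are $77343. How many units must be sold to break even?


Formula: BEQ = Fixed Costs / (Price - Variable Cost)
Contribution margin = $62 - $18 = $44/unit
BEQ = ceil($77343 / $44/unit) = ceil(1757.8) = 1758 units

1758 units


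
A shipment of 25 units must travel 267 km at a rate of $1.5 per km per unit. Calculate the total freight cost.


TC = dist * cost * units = 267 * 1.5 * 25 = $10012.50

$10012.50


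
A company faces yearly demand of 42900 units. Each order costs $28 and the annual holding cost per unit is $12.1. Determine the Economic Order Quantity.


Formula: EOQ = sqrt(2 * D * S / H)
Numerator: 2 * 42900 * 28 = 2402400
2DS/H = 2402400 / 12.1 = 198545.5
EOQ = sqrt(198545.5) = 445.6 units

445.6 units


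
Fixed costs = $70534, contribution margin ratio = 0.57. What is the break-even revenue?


Formula: BER = Fixed Costs / Contribution Margin Ratio
BER = $70534 / 0.57
BER = $123743.86 (to the nearest cent)

$123743.86


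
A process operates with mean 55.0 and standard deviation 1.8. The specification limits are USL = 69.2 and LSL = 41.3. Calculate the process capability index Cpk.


Cpu = (69.2 - 55.0) / (3 * 1.8) = 2.63
Cpl = (55.0 - 41.3) / (3 * 1.8) = 2.54
Cpk = min(2.63, 2.54) = 2.54

2.54


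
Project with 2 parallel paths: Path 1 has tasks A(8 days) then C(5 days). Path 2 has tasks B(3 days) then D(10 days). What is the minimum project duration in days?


Path 1 = 8 + 5 = 13 days
Path 2 = 3 + 10 = 13 days
Duration = max(13, 13) = 13 days

13 days


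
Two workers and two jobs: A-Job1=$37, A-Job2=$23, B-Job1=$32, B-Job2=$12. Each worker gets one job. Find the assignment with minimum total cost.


Option 1: A->1 + B->2 = $37 + $12 = $49
Option 2: A->2 + B->1 = $23 + $32 = $55
Min cost = min($49, $55) = $49

$49


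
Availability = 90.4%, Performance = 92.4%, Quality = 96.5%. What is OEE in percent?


Formula: OEE = Availability * Performance * Quality / 10000
A * P = 90.4% * 92.4% / 100 = 83.53%
OEE = 83.53% * 96.5% / 100 = 80.6%

80.6%


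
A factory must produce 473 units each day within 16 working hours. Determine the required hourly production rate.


Formula: Production Rate = Daily Demand / Available Hours
Rate = 473 units/day / 16 hours/day
Rate = 29.6 units/hour

29.6 units/hour


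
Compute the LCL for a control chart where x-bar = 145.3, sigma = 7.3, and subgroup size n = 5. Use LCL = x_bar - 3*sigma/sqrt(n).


LCL = 145.3 - 3 * 7.3 / sqrt(5)

135.51


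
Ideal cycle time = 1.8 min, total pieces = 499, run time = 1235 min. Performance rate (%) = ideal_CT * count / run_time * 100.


Formula: Performance = (Ideal CT * Total Count) / Run Time * 100
Ideal output time = 1.8 * 499 = 898.2 min
Performance = 898.2 / 1235 * 100 = 72.7%

72.7%


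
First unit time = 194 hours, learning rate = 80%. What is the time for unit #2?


Formula: T_n = T_1 * (learning_rate)^(log2(n)) where learning_rate = rate/100
Doublings = log2(2) = 1
T_n = 194 * 0.8^1
T_n = 194 * 0.8 = 155.2 hours

155.2 hours


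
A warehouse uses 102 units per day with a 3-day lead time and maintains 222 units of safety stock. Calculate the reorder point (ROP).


Formula: ROP = (Daily Demand * Lead Time) + Safety Stock
Demand during lead time = 102 * 3 = 306 units
ROP = 306 + 222 = 528 units

528 units


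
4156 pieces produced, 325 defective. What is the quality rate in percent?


Formula: Quality Rate = Good Pieces / Total Pieces * 100
Good pieces = 4156 - 325 = 3831
QR = 3831 / 4156 * 100 = 92.2%

92.2%


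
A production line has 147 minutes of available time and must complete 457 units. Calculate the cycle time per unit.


Formula: CT = Available Time / Number of Units
CT = 147 min / 457 units
CT = 0.32 min/unit

0.32 min/unit


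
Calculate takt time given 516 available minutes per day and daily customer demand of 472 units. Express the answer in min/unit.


Formula: Takt Time = Available Production Time / Customer Demand
Takt = 516 min/day / 472 units/day
Takt = 1.09 min/unit

1.09 min/unit


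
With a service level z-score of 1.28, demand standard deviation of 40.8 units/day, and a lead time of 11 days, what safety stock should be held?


Formula: SS = z * sigma_d * sqrt(LT)
sqrt(LT) = sqrt(11) = 3.3166
SS = 1.28 * 40.8 * 3.3166
SS = 173.2 units

173.2 units


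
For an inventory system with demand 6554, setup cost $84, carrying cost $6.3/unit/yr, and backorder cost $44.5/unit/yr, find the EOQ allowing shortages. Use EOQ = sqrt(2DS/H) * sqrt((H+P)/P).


Formula: EOQ* = sqrt(2DS/H) * sqrt((H+P)/P)
Base EOQ = sqrt(2*6554*84/6.3) = 418.06 units
Correction = sqrt((6.3+44.5)/44.5) = 1.06844
EOQ* = 418.06 * 1.06844 = 446.7 units

446.7 units


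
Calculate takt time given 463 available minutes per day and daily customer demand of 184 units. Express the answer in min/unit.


Formula: Takt Time = Available Production Time / Customer Demand
Takt = 463 min/day / 184 units/day
Takt = 2.52 min/unit

2.52 min/unit


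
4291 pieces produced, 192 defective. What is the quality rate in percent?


Formula: Quality Rate = Good Pieces / Total Pieces * 100
Good pieces = 4291 - 192 = 4099
QR = 4099 / 4291 * 100 = 95.5%

95.5%


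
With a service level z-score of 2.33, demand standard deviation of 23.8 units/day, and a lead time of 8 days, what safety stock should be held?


Formula: SS = z * sigma_d * sqrt(LT)
sqrt(LT) = sqrt(8) = 2.8284
SS = 2.33 * 23.8 * 2.8284
SS = 156.8 units

156.8 units


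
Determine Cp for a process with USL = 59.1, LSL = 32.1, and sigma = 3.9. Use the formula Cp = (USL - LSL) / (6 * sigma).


Cp = (59.1 - 32.1) / (6 * 3.9)

1.15


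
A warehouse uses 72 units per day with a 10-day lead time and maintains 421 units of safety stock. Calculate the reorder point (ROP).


Formula: ROP = (Daily Demand * Lead Time) + Safety Stock
Demand during lead time = 72 * 10 = 720 units
ROP = 720 + 421 = 1141 units

1141 units


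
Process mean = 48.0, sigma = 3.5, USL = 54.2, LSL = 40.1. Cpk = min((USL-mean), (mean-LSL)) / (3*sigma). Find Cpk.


Cpu = (54.2 - 48.0) / (3 * 3.5) = 0.59
Cpl = (48.0 - 40.1) / (3 * 3.5) = 0.75
Cpk = min(0.59, 0.75) = 0.59

0.59


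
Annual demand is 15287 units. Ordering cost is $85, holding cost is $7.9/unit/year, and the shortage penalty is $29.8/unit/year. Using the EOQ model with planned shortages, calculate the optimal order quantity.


Formula: EOQ* = sqrt(2DS/H) * sqrt((H+P)/P)
Base EOQ = sqrt(2*15287*85/7.9) = 573.55 units
Correction = sqrt((7.9+29.8)/29.8) = 1.12477
EOQ* = 573.55 * 1.12477 = 645.1 units

645.1 units


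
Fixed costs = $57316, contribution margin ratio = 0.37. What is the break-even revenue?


Formula: BER = Fixed Costs / Contribution Margin Ratio
BER = $57316 / 0.37
BER = $154908.11 (to the nearest cent)

$154908.11


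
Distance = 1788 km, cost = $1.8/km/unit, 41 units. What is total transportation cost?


TC = dist * cost * units = 1788 * 1.8 * 41 = $131954.40

$131954.40


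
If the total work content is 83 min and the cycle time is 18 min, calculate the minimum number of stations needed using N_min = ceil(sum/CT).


Formula: N_min = ceil(Sum of Task Times / Cycle Time)
N_min = ceil(83 min / 18 min) = ceil(4.6111)
N_min = 5 stations

5


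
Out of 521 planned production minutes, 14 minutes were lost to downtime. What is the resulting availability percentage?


Formula: Availability = (Planned Time - Downtime) / Planned Time * 100
Uptime = 521 - 14 = 507 min
Availability = 507 / 521 * 100 = 97.3%

97.3%


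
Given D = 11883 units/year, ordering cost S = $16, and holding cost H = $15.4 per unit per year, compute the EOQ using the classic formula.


Formula: EOQ = sqrt(2 * D * S / H)
Numerator: 2 * 11883 * 16 = 380256
2DS/H = 380256 / 15.4 = 24691.9
EOQ = sqrt(24691.9) = 157.1 units

157.1 units


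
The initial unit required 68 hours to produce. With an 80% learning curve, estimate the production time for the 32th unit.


Formula: T_n = T_1 * (learning_rate)^(log2(n)) where learning_rate = rate/100
Doublings = log2(32) = 5
T_n = 68 * 0.8^5
T_n = 68 * 0.3277 = 22.3 hours

22.3 hours


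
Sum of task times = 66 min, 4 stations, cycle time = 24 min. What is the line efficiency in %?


Formula: Efficiency = Sum of Task Times / (N_stations * CT) * 100
Total station capacity = 4 stations * 24 min = 96 min
Efficiency = 66 / 96 * 100 = 68.8%

68.8%


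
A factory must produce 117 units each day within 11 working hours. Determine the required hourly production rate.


Formula: Production Rate = Daily Demand / Available Hours
Rate = 117 units/day / 11 hours/day
Rate = 10.6 units/hour

10.6 units/hour


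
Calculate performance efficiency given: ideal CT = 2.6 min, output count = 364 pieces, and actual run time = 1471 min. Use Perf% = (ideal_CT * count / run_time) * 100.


Formula: Performance = (Ideal CT * Total Count) / Run Time * 100
Ideal output time = 2.6 * 364 = 946.4 min
Performance = 946.4 / 1471 * 100 = 64.3%

64.3%


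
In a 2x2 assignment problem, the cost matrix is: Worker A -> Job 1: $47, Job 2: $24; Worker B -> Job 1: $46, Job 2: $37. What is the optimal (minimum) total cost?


Option 1: A->1 + B->2 = $47 + $37 = $84
Option 2: A->2 + B->1 = $24 + $46 = $70
Min cost = min($84, $70) = $70

$70


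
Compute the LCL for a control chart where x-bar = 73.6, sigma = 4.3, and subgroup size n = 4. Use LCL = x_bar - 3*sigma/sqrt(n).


LCL = 73.6 - 3 * 4.3 / sqrt(4)

67.15


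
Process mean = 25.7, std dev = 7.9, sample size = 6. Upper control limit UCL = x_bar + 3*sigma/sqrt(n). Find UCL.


UCL = 25.7 + 3 * 7.9 / sqrt(6)

35.38


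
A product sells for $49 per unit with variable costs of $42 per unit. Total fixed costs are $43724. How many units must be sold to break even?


Formula: BEQ = Fixed Costs / (Price - Variable Cost)
Contribution margin = $49 - $42 = $7/unit
BEQ = ceil($43724 / $7/unit) = ceil(6246.29) = 6247 units

6247 units


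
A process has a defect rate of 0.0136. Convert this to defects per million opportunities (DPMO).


DPMO = defect_rate * 1000000 = 0.0136 * 1000000

13600


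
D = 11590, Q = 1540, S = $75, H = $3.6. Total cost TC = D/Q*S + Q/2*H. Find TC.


TC = 11590/1540 * 75 + 1540/2 * 3.6

$3336.45


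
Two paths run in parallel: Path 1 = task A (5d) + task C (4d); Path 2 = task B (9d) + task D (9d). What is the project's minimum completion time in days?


Path 1 = 5 + 4 = 9 days
Path 2 = 9 + 9 = 18 days
Duration = max(9, 18) = 18 days

18 days


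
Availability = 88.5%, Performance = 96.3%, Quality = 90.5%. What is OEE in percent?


Formula: OEE = Availability * Performance * Quality / 10000
A * P = 88.5% * 96.3% / 100 = 85.23%
OEE = 85.23% * 90.5% / 100 = 77.1%

77.1%


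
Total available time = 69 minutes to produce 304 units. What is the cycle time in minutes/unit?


Formula: CT = Available Time / Number of Units
CT = 69 min / 304 units
CT = 0.23 min/unit

0.23 min/unit


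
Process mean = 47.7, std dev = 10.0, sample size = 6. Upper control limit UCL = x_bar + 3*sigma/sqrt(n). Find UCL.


UCL = 47.7 + 3 * 10.0 / sqrt(6)

59.95


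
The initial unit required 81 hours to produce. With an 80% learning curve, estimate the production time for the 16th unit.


Formula: T_n = T_1 * (learning_rate)^(log2(n)) where learning_rate = rate/100
Doublings = log2(16) = 4
T_n = 81 * 0.8^4
T_n = 81 * 0.4096 = 33.2 hours

33.2 hours


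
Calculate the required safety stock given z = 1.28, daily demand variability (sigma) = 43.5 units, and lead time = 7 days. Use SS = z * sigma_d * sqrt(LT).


Formula: SS = z * sigma_d * sqrt(LT)
sqrt(LT) = sqrt(7) = 2.6458
SS = 1.28 * 43.5 * 2.6458
SS = 147.3 units

147.3 units


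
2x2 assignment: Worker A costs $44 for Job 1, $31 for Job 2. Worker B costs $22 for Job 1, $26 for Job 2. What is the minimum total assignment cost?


Option 1: A->1 + B->2 = $44 + $26 = $70
Option 2: A->2 + B->1 = $31 + $22 = $53
Min cost = min($70, $53) = $53

$53


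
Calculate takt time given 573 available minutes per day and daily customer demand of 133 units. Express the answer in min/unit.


Formula: Takt Time = Available Production Time / Customer Demand
Takt = 573 min/day / 133 units/day
Takt = 4.31 min/unit

4.31 min/unit


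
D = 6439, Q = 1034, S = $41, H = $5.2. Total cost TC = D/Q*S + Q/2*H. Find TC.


TC = 6439/1034 * 41 + 1034/2 * 5.2

$2943.72


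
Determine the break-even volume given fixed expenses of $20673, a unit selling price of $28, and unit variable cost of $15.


Formula: BEQ = Fixed Costs / (Price - Variable Cost)
Contribution margin = $28 - $15 = $13/unit
BEQ = ceil($20673 / $13/unit) = ceil(1590.23) = 1591 units

1591 units


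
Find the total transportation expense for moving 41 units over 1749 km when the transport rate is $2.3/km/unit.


TC = dist * cost * units = 1749 * 2.3 * 41 = $164930.70

$164930.70


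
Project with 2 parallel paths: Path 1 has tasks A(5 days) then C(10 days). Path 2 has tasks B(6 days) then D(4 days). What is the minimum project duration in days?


Path 1 = 5 + 10 = 15 days
Path 2 = 6 + 4 = 10 days
Duration = max(15, 10) = 15 days

15 days


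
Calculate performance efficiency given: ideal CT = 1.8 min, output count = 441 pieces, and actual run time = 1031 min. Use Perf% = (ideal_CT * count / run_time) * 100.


Formula: Performance = (Ideal CT * Total Count) / Run Time * 100
Ideal output time = 1.8 * 441 = 793.8 min
Performance = 793.8 / 1031 * 100 = 77.0%

77.0%


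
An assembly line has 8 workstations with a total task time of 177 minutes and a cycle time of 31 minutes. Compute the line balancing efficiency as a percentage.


Formula: Efficiency = Sum of Task Times / (N_stations * CT) * 100
Total station capacity = 8 stations * 31 min = 248 min
Efficiency = 177 / 248 * 100 = 71.4%

71.4%


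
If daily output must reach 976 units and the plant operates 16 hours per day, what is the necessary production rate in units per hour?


Formula: Production Rate = Daily Demand / Available Hours
Rate = 976 units/day / 16 hours/day
Rate = 61.0 units/hour

61.0 units/hour


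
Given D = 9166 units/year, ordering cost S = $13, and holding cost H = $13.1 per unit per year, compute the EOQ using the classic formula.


Formula: EOQ = sqrt(2 * D * S / H)
Numerator: 2 * 9166 * 13 = 238316
2DS/H = 238316 / 13.1 = 18192.1
EOQ = sqrt(18192.1) = 134.9 units

134.9 units


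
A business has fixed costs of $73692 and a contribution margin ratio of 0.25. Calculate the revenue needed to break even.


Formula: BER = Fixed Costs / Contribution Margin Ratio
BER = $73692 / 0.25
BER = $294768.00 (to the nearest cent)

$294768.00


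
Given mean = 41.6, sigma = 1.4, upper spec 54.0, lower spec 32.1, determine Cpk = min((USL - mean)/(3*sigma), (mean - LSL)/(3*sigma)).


Cpu = (54.0 - 41.6) / (3 * 1.4) = 2.95
Cpl = (41.6 - 32.1) / (3 * 1.4) = 2.26
Cpk = min(2.95, 2.26) = 2.26

2.26


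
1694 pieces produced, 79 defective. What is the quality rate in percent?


Formula: Quality Rate = Good Pieces / Total Pieces * 100
Good pieces = 1694 - 79 = 1615
QR = 1615 / 1694 * 100 = 95.3%

95.3%


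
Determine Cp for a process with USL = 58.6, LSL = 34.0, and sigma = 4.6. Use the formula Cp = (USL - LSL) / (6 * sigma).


Cp = (58.6 - 34.0) / (6 * 4.6)

0.89


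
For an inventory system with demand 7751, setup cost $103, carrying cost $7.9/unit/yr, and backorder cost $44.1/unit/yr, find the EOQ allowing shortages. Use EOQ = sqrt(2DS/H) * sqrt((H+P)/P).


Formula: EOQ* = sqrt(2DS/H) * sqrt((H+P)/P)
Base EOQ = sqrt(2*7751*103/7.9) = 449.57 units
Correction = sqrt((7.9+44.1)/44.1) = 1.08588
EOQ* = 449.57 * 1.08588 = 488.2 units

488.2 units


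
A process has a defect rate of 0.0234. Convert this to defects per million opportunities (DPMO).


DPMO = defect_rate * 1000000 = 0.0234 * 1000000

23400


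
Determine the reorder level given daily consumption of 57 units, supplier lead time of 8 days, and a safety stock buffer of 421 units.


Formula: ROP = (Daily Demand * Lead Time) + Safety Stock
Demand during lead time = 57 * 8 = 456 units
ROP = 456 + 421 = 877 units

877 units


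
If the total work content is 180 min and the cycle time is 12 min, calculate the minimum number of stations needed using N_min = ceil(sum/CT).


Formula: N_min = ceil(Sum of Task Times / Cycle Time)
N_min = ceil(180 min / 12 min) = ceil(15.0)
N_min = 15 stations

15


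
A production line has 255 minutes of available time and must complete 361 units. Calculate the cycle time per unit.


Formula: CT = Available Time / Number of Units
CT = 255 min / 361 units
CT = 0.71 min/unit

0.71 min/unit


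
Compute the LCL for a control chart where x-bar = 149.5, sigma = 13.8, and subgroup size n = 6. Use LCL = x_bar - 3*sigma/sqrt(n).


LCL = 149.5 - 3 * 13.8 / sqrt(6)

132.6


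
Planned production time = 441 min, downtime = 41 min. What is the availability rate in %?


Formula: Availability = (Planned Time - Downtime) / Planned Time * 100
Uptime = 441 - 41 = 400 min
Availability = 400 / 441 * 100 = 90.7%

90.7%


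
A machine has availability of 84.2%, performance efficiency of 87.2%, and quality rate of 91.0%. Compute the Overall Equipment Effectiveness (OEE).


Formula: OEE = Availability * Performance * Quality / 10000
A * P = 84.2% * 87.2% / 100 = 73.42%
OEE = 73.42% * 91.0% / 100 = 66.8%

66.8%


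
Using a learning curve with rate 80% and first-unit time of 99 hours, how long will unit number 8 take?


Formula: T_n = T_1 * (learning_rate)^(log2(n)) where learning_rate = rate/100
Doublings = log2(8) = 3
T_n = 99 * 0.8^3
T_n = 99 * 0.512 = 50.7 hours

50.7 hours


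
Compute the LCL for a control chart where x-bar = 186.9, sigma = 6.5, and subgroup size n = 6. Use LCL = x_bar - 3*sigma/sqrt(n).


LCL = 186.9 - 3 * 6.5 / sqrt(6)

178.94


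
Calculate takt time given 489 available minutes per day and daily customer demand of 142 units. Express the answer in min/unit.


Formula: Takt Time = Available Production Time / Customer Demand
Takt = 489 min/day / 142 units/day
Takt = 3.44 min/unit

3.44 min/unit


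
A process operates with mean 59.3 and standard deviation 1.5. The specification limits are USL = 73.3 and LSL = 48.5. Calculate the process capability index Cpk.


Cpu = (73.3 - 59.3) / (3 * 1.5) = 3.11
Cpl = (59.3 - 48.5) / (3 * 1.5) = 2.4
Cpk = min(3.11, 2.4) = 2.4

2.4


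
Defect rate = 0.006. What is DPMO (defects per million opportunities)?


DPMO = defect_rate * 1000000 = 0.006 * 1000000

6000
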